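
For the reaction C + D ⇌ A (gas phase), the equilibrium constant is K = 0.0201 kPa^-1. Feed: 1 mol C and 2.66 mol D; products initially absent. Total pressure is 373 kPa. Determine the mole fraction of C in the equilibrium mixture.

Take 1 mol C as basis and let X be its fractional conversion, so ξ = X.
At extent ξ: n_C = 1 − X; n_D = 2.66 − X; n_A = X.
Total moles n_T = 3.66 − X.
With p_i = (n_i/n_T)P, K = p_A / (p_C p_D).
Setting this equal to 0.0201 kPa^-1 and taking the physical root (0 < X < 1) gives X = 0.829.
Then n_C = 0.171, n_T = 2.83, so y_C = 0.060.

y_C = 0.060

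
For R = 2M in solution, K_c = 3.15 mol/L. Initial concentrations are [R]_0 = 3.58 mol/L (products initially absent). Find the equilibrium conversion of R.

Let X = conversion of R; extent ξ = 3.58·X mol/L.
Concentrations: [R] = 3.58 − 3.58X; [M] = 7.16X.
K_c = [M]^2 / ([R]).
Solving K_c = 3.15 for X ∈ (0,1): X = 0.372.

X = 0.372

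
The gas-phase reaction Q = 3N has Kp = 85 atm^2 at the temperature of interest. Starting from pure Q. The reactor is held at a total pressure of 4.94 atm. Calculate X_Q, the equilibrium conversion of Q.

X = 0.626

Let X = conversion of Q (basis 1 mol Q); extent of reaction ξ = X.
Species balance: n_Q = 1 − X; n_N = 3X.
n_T = Σnᵢ = 1 + 2X.
y_i = n_i/n_T, p_i = y_i·P. Kp = p_N^3 / (p_Q).
This yields a degree-3 equation in X; solving on (0,1), X = 0.626.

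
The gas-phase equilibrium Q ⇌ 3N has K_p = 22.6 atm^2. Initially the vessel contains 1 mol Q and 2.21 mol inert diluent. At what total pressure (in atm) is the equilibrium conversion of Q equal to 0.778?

P = 2.99 atm

Take 1 mol Q as basis and let X be its fractional conversion, so ξ = X.
Mole table: n_Q = 1 − X; n_N = 3X; n_I = 2.21 (inert).
n_T = Σnᵢ = 3.21 + 2X.
K_p = p_N^3 / (p_Q) with p_i = (n_i/n_T)·P.
At X = 0.778: the mole-fraction product g(X) = Π y_i^ν_i = 2.521. Since K_p = g(X)·P^{2}, P = (K_p/g)^(1/2) = (22.6/2.521)^(1/2) = 2.99 atm.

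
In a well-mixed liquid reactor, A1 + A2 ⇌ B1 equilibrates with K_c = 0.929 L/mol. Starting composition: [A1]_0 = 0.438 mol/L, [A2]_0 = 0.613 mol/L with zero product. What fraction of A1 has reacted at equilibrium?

X = 0.308

Let X = conversion of A1; extent ξ = 0.438·X mol/L.
Concentrations: [A1] = 0.438 − 0.438X; [A2] = 0.613 − 0.438X; [B1] = 0.438X.
K_c = [B1] / ([A1] [A2]).
Setting equal to 0.929 and solving for X on (0,1) gives X = 0.308.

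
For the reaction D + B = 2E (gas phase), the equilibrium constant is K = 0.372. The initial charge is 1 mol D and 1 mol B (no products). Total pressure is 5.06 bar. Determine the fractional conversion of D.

X = 0.234

Let X = conversion of D (basis 1 mol D); extent of reaction ξ = X.
Species balance: n_D = 1 − X; n_B = 1 − X; n_E = 2X.
Since Δν = 0, n_T = 2 throughout.
Mole fractions y_i = n_i/n_T; K = p_E^2 / (p_D p_B) with p_i = y_i·P.
Equating to 0.372 and solving on 0 < X < 1: X = 0.234.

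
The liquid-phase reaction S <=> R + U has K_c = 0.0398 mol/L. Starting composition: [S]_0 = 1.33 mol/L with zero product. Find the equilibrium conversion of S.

X = 0.159

Let X = conversion of S; extent ξ = 1.33·X mol/L.
Concentrations: [S] = 1.33 − 1.33X; [R] = 1.33X; [U] = 1.33X.
K_c = [R] [U] / ([S]).
This equals 0.0398 at X = 0.159 (the root in 0 < X < 1).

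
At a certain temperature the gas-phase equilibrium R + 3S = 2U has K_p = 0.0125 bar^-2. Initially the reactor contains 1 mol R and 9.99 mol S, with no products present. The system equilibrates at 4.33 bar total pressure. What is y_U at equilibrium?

y_U = 0.089

Take 1 mol R as basis and let X be its fractional conversion, so ξ = X.
Mole table: n_R = 1 − X; n_S = 9.99 − 3X; n_U = 2X.
n_T = Σnᵢ = 11 − 2X.
Mole fractions y_i = n_i/n_T; K_p = p_U^2 / (p_R p_S^3) with p_i = y_i·P.
Substituting and setting equal to 0.0125 bar^-2 gives a polynomial in X; the root in (0,1) is X = 0.451.
Then n_U = 0.902, n_T = 10.1, so y_U = 0.089.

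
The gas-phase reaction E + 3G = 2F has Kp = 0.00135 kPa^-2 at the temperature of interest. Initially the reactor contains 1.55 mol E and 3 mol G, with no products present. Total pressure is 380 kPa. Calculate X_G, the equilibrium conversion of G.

Basis: 3 mol G initially; let X = conversion of G. Extent ξ = X.
At extent ξ: n_E = 1.55 − X; n_G = 3 − 3X; n_F = 2X.
Summing: n_T = 4.55 − 2X.
y_i = n_i/n_T, p_i = y_i·P. Kp = p_F^2 / (p_E p_G^3).
This yields a degree-4 equation in X; solving on (0,1), X = 0.819.

X = 0.819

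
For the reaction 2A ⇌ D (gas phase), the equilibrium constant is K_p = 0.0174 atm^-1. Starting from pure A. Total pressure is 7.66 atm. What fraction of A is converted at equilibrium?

Let X = conversion of A (basis 1 mol A); extent of reaction ξ = 0.5X.
Mole table: n_A = 1 − X; n_D = 0.5X.
n_T = Σnᵢ = 1 − 0.5X.
With p_i = (n_i/n_T)P, K_p = p_D / (p_A^2).
This yields a degree-2 equation in X; solving on (0,1), X = 0.192.

X = 0.192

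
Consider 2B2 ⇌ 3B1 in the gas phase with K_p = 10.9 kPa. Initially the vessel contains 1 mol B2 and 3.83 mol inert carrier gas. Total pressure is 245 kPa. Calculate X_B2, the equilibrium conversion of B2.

X = 0.314

Basis: 1 mol B2 initially; let X = conversion of B2. Extent ξ = 0.5X.
Moles: n_B2 = 1 − X; n_B1 = 1.5X; n_I = 3.83 (inert).
Total moles n_T = 4.83 + 0.5X.
With p_i = (n_i/n_T)P, K_p = p_B1^3 / (p_B2^2).
Setting this equal to 10.9 kPa and taking the physical root (0 < X < 1) gives X = 0.314.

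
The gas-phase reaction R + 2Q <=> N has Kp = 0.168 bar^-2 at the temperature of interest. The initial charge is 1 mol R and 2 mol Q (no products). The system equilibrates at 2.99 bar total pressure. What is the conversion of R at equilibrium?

X = 0.330

Take 1 mol R as basis and let X be its fractional conversion, so ξ = X.
Moles: n_R = 1 − X; n_Q = 2 − 2X; n_N = X.
Total moles n_T = 3 − 2X.
y_i = n_i/n_T, p_i = y_i·P. Kp = p_N / (p_R p_Q^2).
Setting this equal to 0.168 bar^-2 and taking the physical root (0 < X < 1) gives X = 0.330.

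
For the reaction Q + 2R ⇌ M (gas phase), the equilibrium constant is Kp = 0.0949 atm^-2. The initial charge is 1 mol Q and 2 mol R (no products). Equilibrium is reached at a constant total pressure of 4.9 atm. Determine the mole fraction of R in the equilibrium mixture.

y_R = 0.544

Let X = conversion of Q (basis 1 mol Q); extent of reaction ξ = X.
At extent ξ: n_Q = 1 − X; n_R = 2 − 2X; n_M = X.
n_T = Σnᵢ = 3 − 2X.
y_i = n_i/n_T, p_i = y_i·P. Kp = p_M / (p_Q p_R^2).
Setting this equal to 0.0949 atm^-2 and taking the physical root (0 < X < 1) gives X = 0.403.
Then n_R = 1.19, n_T = 2.19, so y_R = 0.544.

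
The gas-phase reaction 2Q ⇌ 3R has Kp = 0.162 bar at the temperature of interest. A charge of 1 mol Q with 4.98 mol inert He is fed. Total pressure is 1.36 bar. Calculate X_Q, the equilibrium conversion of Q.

Let X = conversion of Q (basis 1 mol Q); extent of reaction ξ = 0.5X.
Species balance: n_Q = 1 − X; n_R = 1.5X; n_I = 4.98 (inert).
Summing: n_T = 5.98 + 0.5X.
With p_i = (n_i/n_T)P, Kp = p_R^3 / (p_Q^2).
This yields a degree-3 equation in X; solving on (0,1), X = 0.419.

X = 0.419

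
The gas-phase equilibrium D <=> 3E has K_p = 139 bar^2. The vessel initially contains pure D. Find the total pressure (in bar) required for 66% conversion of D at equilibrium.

P = 5.72 bar

Let X = conversion of D (basis 1 mol D); extent of reaction ξ = X.
Mole table: n_D = 1 − X; n_E = 3X.
Summing: n_T = 1 + 2X.
K_p = p_E^3 / (p_D) with p_i = (n_i/n_T)·P.
At X = 0.66: the mole-fraction product g(X) = Π y_i^ν_i = 4.242. Since K_p = g(X)·P^{2}, P = (K_p/g)^(1/2) = (139/4.242)^(1/2) = 5.72 bar.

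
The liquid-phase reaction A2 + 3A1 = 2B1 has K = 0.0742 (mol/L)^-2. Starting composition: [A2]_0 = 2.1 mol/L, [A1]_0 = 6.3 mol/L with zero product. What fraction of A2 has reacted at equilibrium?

X = 0.450

Let X = conversion of A2; extent ξ = 2.1·X mol/L.
Concentrations: [A2] = 2.1 − 2.1X; [A1] = 6.3 − 6.3X; [B1] = 4.2X.
K = [B1]^2 / ([A2] [A1]^3).
Equating to 0.0742 (mol/L)^-2: the physical root is X = 0.450.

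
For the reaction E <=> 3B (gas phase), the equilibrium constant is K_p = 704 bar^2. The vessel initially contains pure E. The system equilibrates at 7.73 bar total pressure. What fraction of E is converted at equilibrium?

Basis: 1 mol E initially; let X = conversion of E. Extent ξ = X.
Mole table: n_E = 1 − X; n_B = 3X.
n_T = Σnᵢ = 1 + 2X.
y_i = n_i/n_T, p_i = y_i·P. K_p = p_B^3 / (p_E).
This yields a degree-3 equation in X; solving on (0,1), X = 0.819.

X = 0.819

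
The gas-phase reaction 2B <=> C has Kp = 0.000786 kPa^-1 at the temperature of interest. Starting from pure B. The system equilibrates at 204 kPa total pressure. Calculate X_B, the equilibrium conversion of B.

Basis: 1 mol B initially; let X = conversion of B. Extent ξ = 0.5X.
Moles: n_B = 1 − X; n_C = 0.5X.
Summing: n_T = 1 − 0.5X.
With p_i = (n_i/n_T)P, Kp = p_C / (p_B^2).
Substituting and setting equal to 0.000786 kPa^-1 gives a polynomial in X; the root in (0,1) is X = 0.219.

X = 0.219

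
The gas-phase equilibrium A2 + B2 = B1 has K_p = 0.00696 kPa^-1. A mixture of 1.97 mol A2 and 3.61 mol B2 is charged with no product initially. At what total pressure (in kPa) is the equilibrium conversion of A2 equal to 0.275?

P = 89.5 kPa

Let X = conversion of A2 (basis 1.97 mol A2); extent of reaction ξ = 1.97X.
Species balance: n_A2 = 1.97 − 1.97X; n_B2 = 3.61 − 1.97X; n_B1 = 1.97X.
Summing: n_T = 5.58 − 1.97X.
K_p = p_B1 / (p_A2 p_B2) with p_i = (n_i/n_T)·P.
At X = 0.275: the mole-fraction product g(X) = Π y_i^ν_i = 0.6229. Since K_p = g(X)·P^{-1}, P = (g/K_p)^(1/1) = (0.6229/0.00696)^(1/1) = 89.5 kPa.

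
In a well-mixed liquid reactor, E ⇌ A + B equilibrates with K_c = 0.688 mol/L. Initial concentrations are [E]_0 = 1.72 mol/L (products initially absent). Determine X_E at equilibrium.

X = 0.463

Let X = conversion of E; extent ξ = 1.72·X mol/L.
Concentrations: [E] = 1.72 − 1.72X; [A] = 1.72X; [B] = 1.72X.
K_c = [A] [B] / ([E]).
Equating to 0.688 mol/L: the physical root is X = 0.463.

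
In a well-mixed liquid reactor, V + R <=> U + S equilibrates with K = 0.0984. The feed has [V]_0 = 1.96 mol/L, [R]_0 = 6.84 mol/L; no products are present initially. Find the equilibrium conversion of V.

Let X = conversion of V; extent ξ = 1.96·X mol/L.
Concentrations: [V] = 1.96 − 1.96X; [R] = 6.84 − 1.96X; [U] = 1.96X; [S] = 1.96X.
K = [U] [S] / ([V] [R]).
Setting equal to 0.0984 and solving for X on (0,1) gives X = 0.419.

X = 0.419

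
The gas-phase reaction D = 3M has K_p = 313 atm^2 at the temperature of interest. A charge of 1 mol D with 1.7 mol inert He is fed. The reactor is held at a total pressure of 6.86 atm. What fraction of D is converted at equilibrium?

X = 0.866

Take 1 mol D as basis and let X be its fractional conversion, so ξ = X.
At extent ξ: n_D = 1 − X; n_M = 3X; n_I = 1.7 (inert).
Total moles n_T = 2.7 + 2X.
y_i = n_i/n_T, p_i = y_i·P. K_p = p_M^3 / (p_D).
Substituting and setting equal to 313 atm^2 gives a polynomial in X; the root in (0,1) is X = 0.866.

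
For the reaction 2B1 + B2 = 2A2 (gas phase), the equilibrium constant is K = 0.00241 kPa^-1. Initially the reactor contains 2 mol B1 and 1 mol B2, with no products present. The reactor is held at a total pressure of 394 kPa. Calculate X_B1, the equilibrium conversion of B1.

X = 0.328

Let X = conversion of B1 (basis 2 mol B1); extent of reaction ξ = X.
At extent ξ: n_B1 = 2 − 2X; n_B2 = 1 − X; n_A2 = 2X.
n_T = Σnᵢ = 3 − X.
y_i = n_i/n_T, p_i = y_i·P. K = p_A2^2 / (p_B1^2 p_B2).
Equating to 0.00241 kPa^-1 and solving on 0 < X < 1: X = 0.328.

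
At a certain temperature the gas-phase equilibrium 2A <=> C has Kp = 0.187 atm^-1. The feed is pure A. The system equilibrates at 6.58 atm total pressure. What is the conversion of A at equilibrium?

X = 0.589

Let X = conversion of A (basis 1 mol A); extent of reaction ξ = 0.5X.
At extent ξ: n_A = 1 − X; n_C = 0.5X.
Summing: n_T = 1 − 0.5X.
Mole fractions y_i = n_i/n_T; Kp = p_C / (p_A^2) with p_i = y_i·P.
This yields a degree-2 equation in X; solving on (0,1), X = 0.589.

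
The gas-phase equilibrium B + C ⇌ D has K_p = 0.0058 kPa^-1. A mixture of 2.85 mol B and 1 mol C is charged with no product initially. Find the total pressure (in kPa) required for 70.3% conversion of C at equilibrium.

P = 598 kPa

Take 1 mol C as basis and let X be its fractional conversion, so ξ = X.
Species balance: n_B = 2.85 − X; n_C = 1 − X; n_D = X.
Summing: n_T = 3.85 − X.
K_p = p_D / (p_B p_C) with p_i = (n_i/n_T)·P.
At X = 0.703: the mole-fraction product g(X) = Π y_i^ν_i = 3.469. Since K_p = g(X)·P^{-1}, P = (g/K_p)^(1/1) = (3.469/0.0058)^(1/1) = 598 kPa.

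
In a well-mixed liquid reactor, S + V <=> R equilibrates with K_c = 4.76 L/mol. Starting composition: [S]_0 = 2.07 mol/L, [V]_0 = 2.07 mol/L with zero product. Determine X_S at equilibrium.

Let X = conversion of S; extent ξ = 2.07·X mol/L.
Concentrations: [S] = 2.07 − 2.07X; [V] = 2.07 − 2.07X; [R] = 2.07X.
K_c = [R] / ([S] [V]).
Solving K_c = 4.76 for X ∈ (0,1): X = 0.728.

X = 0.728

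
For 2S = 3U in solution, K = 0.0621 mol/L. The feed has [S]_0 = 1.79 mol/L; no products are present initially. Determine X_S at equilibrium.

X = 0.189

Let X = conversion of S; extent ξ = 1.79X/2 mol/L.
Concentrations: [S] = 1.79 − 1.79X; [U] = 2.69X.
K = [U]^3 / ([S]^2).
Solving K = 0.0621 for X ∈ (0,1): X = 0.189.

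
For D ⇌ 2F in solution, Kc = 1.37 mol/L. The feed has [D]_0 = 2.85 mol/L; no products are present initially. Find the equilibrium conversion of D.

X = 0.292

Let X = conversion of D; extent ξ = 2.85·X mol/L.
Concentrations: [D] = 2.85 − 2.85X; [F] = 5.7X.
Kc = [F]^2 / ([D]).
Solving Kc = 1.37 for X ∈ (0,1): X = 0.292.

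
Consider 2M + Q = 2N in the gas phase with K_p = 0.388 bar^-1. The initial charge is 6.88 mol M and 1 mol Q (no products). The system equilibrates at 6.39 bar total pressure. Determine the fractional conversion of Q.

Basis: 1 mol Q initially; let X = conversion of Q. Extent ξ = X.
Moles: n_M = 6.88 − 2X; n_Q = 1 − X; n_N = 2X.
n_T = Σnᵢ = 7.88 − X.
y_i = n_i/n_T, p_i = y_i·P. K_p = p_N^2 / (p_M^2 p_Q).
Substituting and setting equal to 0.388 bar^-1 gives a polynomial in X; the root in (0,1) is X = 0.765.

X = 0.765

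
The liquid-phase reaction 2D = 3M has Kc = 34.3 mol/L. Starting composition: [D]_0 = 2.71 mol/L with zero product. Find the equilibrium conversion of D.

Let X = conversion of D; extent ξ = 2.71X/2 mol/L.
Concentrations: [D] = 2.71 − 2.71X; [M] = 4.06X.
Kc = [M]^3 / ([D]^2).
This equals 34.3 at X = 0.699 (the root in 0 < X < 1).

X = 0.699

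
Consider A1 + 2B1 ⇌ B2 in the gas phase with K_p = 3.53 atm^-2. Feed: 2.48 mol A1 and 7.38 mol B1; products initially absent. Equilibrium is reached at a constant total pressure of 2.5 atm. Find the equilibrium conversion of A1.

Let X = conversion of A1 (basis 2.48 mol A1); extent of reaction ξ = 2.48X.
Mole table: n_A1 = 2.48 − 2.48X; n_B1 = 7.38 − 4.96X; n_B2 = 2.48X.
Summing: n_T = 9.86 − 4.96X.
Mole fractions y_i = n_i/n_T; K_p = p_B2 / (p_A1 p_B1^2) with p_i = y_i·P.
Equating to 3.53 atm^-2 and solving on 0 < X < 1: X = 0.871.

X = 0.871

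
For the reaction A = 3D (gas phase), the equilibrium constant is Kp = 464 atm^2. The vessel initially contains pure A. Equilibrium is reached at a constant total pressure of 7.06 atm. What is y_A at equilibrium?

y_A = 0.083

Take 1 mol A as basis and let X be its fractional conversion, so ξ = X.
Moles: n_A = 1 − X; n_D = 3X.
Total moles n_T = 1 + 2X.
With p_i = (n_i/n_T)P, Kp = p_D^3 / (p_A).
This yields a degree-3 equation in X; solving on (0,1), X = 0.787.
Then n_A = 0.213, n_T = 2.57, so y_A = 0.083.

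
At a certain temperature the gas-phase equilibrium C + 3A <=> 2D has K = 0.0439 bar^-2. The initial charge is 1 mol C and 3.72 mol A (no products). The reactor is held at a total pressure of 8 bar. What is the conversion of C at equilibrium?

Take 1 mol C as basis and let X be its fractional conversion, so ξ = X.
Species balance: n_C = 1 − X; n_A = 3.72 − 3X; n_D = 2X.
Summing: n_T = 4.72 − 2X.
y_i = n_i/n_T, p_i = y_i·P. K = p_D^2 / (p_C p_A^3).
This yields a degree-4 equation in X; solving on (0,1), X = 0.512.

X = 0.512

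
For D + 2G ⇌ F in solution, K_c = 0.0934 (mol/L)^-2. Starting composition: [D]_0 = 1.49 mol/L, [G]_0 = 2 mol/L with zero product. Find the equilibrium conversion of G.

Let X = conversion of G; extent ξ = 2X/2 mol/L.
Concentrations: [D] = 1.49 − 1X; [G] = 2 − 2X; [F] = 1X.
K_c = [F] / ([D] [G]^2).
Equating to 0.0934 (mol/L)^-2: the physical root is X = 0.256.

X = 0.256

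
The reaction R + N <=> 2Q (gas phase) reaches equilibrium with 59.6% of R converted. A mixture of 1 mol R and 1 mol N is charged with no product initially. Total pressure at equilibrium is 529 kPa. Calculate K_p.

K_p = 8.71

Take 1 mol R as basis and let X be its fractional conversion, so ξ = X.
At extent ξ: n_R = 1 − X; n_N = 1 − X; n_Q = 2X.
n_T stays at 2 (no change in mole number).
At X = 0.596: n_R = 0.404, n_N = 0.404, n_Q = 1.19, n_T = 2.
p_i = (n_i/n_T)·P. K_p = p_Q^2 / (p_R p_N) = 8.71.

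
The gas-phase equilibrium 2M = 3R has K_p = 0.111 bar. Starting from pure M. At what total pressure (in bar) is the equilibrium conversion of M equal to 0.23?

P = 1.79 bar

Basis: 1 mol M initially; let X = conversion of M. Extent ξ = 0.5X.
Moles: n_M = 1 − X; n_R = 1.5X.
Total moles n_T = 1 + 0.5X.
K_p = p_R^3 / (p_M^2) with p_i = (n_i/n_T)·P.
At X = 0.23: the mole-fraction product g(X) = Π y_i^ν_i = 0.06212. Since K_p = g(X)·P^{1}, P = (K_p/g)^(1/1) = (0.111/0.06212)^(1/1) = 1.79 bar.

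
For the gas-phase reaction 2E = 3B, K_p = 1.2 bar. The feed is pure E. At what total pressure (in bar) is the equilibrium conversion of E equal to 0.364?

P = 3.52 bar

Basis: 1 mol E initially; let X = conversion of E. Extent ξ = 0.5X.
Species balance: n_E = 1 − X; n_B = 1.5X.
Summing: n_T = 1 + 0.5X.
K_p = p_B^3 / (p_E^2) with p_i = (n_i/n_T)·P.
At X = 0.364: the mole-fraction product g(X) = Π y_i^ν_i = 0.3404. Since K_p = g(X)·P^{1}, P = (K_p/g)^(1/1) = (1.2/0.3404)^(1/1) = 3.52 bar.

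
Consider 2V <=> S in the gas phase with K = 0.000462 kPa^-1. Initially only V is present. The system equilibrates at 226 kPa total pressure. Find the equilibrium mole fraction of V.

Let X = conversion of V (basis 1 mol V); extent of reaction ξ = 0.5X.
Moles: n_V = 1 − X; n_S = 0.5X.
Total moles n_T = 1 − 0.5X.
With p_i = (n_i/n_T)P, K = p_S / (p_V^2).
This yields a degree-2 equation in X; solving on (0,1), X = 0.160.
Then n_V = 0.84, n_T = 0.92, so y_V = 0.913.

y_V = 0.913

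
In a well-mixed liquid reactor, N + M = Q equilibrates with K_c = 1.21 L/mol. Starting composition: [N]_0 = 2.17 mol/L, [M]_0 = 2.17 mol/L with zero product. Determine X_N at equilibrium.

X = 0.545

Let X = conversion of N; extent ξ = 2.17·X mol/L.
Concentrations: [N] = 2.17 − 2.17X; [M] = 2.17 − 2.17X; [Q] = 2.17X.
K_c = [Q] / ([N] [M]).
This equals 1.21 at X = 0.545 (the root in 0 < X < 1).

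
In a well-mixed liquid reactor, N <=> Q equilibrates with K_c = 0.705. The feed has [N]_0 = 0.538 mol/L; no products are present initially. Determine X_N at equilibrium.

Let X = conversion of N; extent ξ = 0.538·X mol/L.
Concentrations: [N] = 0.538 − 0.538X; [Q] = 0.538X.
K_c = [Q] / ([N]).
Solving K_c = 0.705 for X ∈ (0,1): X = 0.413.

X = 0.413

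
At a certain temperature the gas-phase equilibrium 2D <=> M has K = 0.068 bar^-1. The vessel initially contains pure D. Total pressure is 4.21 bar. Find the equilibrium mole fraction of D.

Let X = conversion of D (basis 1 mol D); extent of reaction ξ = 0.5X.
Mole table: n_D = 1 − X; n_M = 0.5X.
Total moles n_T = 1 − 0.5X.
With p_i = (n_i/n_T)P, K = p_M / (p_D^2).
Substituting and setting equal to 0.068 bar^-1 gives a polynomial in X; the root in (0,1) is X = 0.317.
Then n_D = 0.683, n_T = 0.841, so y_D = 0.811.

y_D = 0.811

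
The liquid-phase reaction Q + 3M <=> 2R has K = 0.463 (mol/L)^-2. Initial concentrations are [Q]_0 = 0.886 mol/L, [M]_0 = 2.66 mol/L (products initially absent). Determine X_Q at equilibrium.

X = 0.459

Let X = conversion of Q; extent ξ = 0.886·X mol/L.
Concentrations: [Q] = 0.886 − 0.886X; [M] = 2.66 − 2.66X; [R] = 1.77X.
K = [R]^2 / ([Q] [M]^3).
This equals 0.463 at X = 0.459 (the root in 0 < X < 1).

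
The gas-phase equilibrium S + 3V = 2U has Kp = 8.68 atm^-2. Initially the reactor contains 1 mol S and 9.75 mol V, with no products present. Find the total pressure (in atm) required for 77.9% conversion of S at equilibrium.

Take 1 mol S as basis and let X be its fractional conversion, so ξ = X.
Moles: n_S = 1 − X; n_V = 9.75 − 3X; n_U = 2X.
Summing: n_T = 10.8 − 2X.
Kp = p_U^2 / (p_S p_V^3) with p_i = (n_i/n_T)·P.
At X = 0.779: the mole-fraction product g(X) = Π y_i^ν_i = 2.278. Since Kp = g(X)·P^{-2}, P = (g/Kp)^(1/2) = (2.278/8.68)^(1/2) = 0.512 atm.

P = 0.512 atm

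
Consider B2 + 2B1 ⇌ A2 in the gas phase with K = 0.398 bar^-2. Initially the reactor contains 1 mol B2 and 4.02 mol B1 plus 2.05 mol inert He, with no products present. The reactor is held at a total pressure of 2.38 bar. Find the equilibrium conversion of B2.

X = 0.376

Let X = conversion of B2 (basis 1 mol B2); extent of reaction ξ = X.
At extent ξ: n_B2 = 1 − X; n_B1 = 4.02 − 2X; n_A2 = X; n_I = 2.05 (inert).
Summing: n_T = 7.07 − 2X.
y_i = n_i/n_T, p_i = y_i·P. K = p_A2 / (p_B2 p_B1^2).
This yields a degree-3 equation in X; solving on (0,1), X = 0.376.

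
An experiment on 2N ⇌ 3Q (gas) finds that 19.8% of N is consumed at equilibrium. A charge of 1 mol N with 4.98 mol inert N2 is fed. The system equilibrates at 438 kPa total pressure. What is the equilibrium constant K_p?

Take 1 mol N as basis and let X be its fractional conversion, so ξ = 0.5X.
Moles: n_N = 1 − X; n_Q = 1.5X; n_I = 4.98 (inert).
Summing: n_T = 5.98 + 0.5X.
At X = 0.198: n_N = 0.802, n_Q = 0.297, n_T = 6.08.
p_i = (n_i/n_T)·P. K_p = p_Q^3 / (p_N^2) = 2.93 kPa.

K_p = 2.93 kPa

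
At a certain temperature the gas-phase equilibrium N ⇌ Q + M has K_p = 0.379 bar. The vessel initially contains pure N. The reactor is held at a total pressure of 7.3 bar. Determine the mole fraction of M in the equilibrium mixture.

Let X = conversion of N (basis 1 mol N); extent of reaction ξ = X.
Species balance: n_N = 1 − X; n_Q = X; n_M = X.
n_T = Σnᵢ = 1 + X.
y_i = n_i/n_T, p_i = y_i·P. K_p = p_Q p_M / (p_N).
This yields a degree-2 equation in X; solving on (0,1), X = 0.222.
Then n_M = 0.222, n_T = 1.22, so y_M = 0.182.

y_M = 0.182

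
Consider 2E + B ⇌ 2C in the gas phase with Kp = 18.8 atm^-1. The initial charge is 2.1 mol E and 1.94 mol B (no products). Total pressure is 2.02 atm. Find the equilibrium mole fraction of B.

Take 2.1 mol E as basis and let X be its fractional conversion, so ξ = 1.05X.
Mole table: n_E = 2.1 − 2.1X; n_B = 1.94 − 1.05X; n_C = 2.1X.
Summing: n_T = 4.04 − 1.05X.
With p_i = (n_i/n_T)P, Kp = p_C^2 / (p_E^2 p_B).
Substituting and setting equal to 18.8 atm^-1 gives a polynomial in X; the root in (0,1) is X = 0.784.
Then n_B = 1.12, n_T = 3.22, so y_B = 0.347.

y_B = 0.347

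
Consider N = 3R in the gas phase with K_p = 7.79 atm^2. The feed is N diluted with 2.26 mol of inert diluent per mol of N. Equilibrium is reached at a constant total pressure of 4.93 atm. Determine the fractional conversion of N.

X = 0.479

Basis: 1 mol N initially; let X = conversion of N. Extent ξ = X.
At extent ξ: n_N = 1 − X; n_R = 3X; n_I = 2.26 (inert).
Total moles n_T = 3.26 + 2X.
Mole fractions y_i = n_i/n_T; K_p = p_R^3 / (p_N) with p_i = y_i·P.
This yields a degree-3 equation in X; solving on (0,1), X = 0.479.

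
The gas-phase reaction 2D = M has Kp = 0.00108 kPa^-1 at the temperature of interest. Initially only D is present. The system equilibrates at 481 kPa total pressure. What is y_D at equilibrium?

Basis: 1 mol D initially; let X = conversion of D. Extent ξ = 0.5X.
Mole table: n_D = 1 − X; n_M = 0.5X.
n_T = Σnᵢ = 1 − 0.5X.
Mole fractions y_i = n_i/n_T; Kp = p_M / (p_D^2) with p_i = y_i·P.
Setting this equal to 0.00108 kPa^-1 and taking the physical root (0 < X < 1) gives X = 0.430.
Then n_D = 0.57, n_T = 0.785, so y_D = 0.726.

y_D = 0.726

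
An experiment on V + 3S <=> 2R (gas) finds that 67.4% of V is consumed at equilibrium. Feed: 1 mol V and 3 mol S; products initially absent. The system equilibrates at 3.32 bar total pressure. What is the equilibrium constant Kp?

Kp = 3.8 bar^-2

Take 1 mol V as basis and let X be its fractional conversion, so ξ = X.
Species balance: n_V = 1 − X; n_S = 3 − 3X; n_R = 2X.
Summing: n_T = 4 − 2X.
At X = 0.674: n_V = 0.326, n_S = 0.978, n_R = 1.35, n_T = 2.65.
p_i = (n_i/n_T)·P. Kp = p_R^2 / (p_V p_S^3) = 3.8 bar^-2.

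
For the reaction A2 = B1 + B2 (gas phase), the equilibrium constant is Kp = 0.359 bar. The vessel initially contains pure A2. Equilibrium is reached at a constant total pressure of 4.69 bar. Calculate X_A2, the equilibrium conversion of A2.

Let X = conversion of A2 (basis 1 mol A2); extent of reaction ξ = X.
Moles: n_A2 = 1 − X; n_B1 = X; n_B2 = X.
n_T = Σnᵢ = 1 + X.
Mole fractions y_i = n_i/n_T; Kp = p_B1 p_B2 / (p_A2) with p_i = y_i·P.
This yields a degree-2 equation in X; solving on (0,1), X = 0.267.

X = 0.267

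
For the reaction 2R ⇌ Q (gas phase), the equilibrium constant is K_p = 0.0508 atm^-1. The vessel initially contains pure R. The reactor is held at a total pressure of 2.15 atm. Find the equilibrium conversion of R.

Let X = conversion of R (basis 1 mol R); extent of reaction ξ = 0.5X.
Species balance: n_R = 1 − X; n_Q = 0.5X.
Summing: n_T = 1 − 0.5X.
y_i = n_i/n_T, p_i = y_i·P. K_p = p_Q / (p_R^2).
Equating to 0.0508 atm^-1 and solving on 0 < X < 1: X = 0.166.

X = 0.166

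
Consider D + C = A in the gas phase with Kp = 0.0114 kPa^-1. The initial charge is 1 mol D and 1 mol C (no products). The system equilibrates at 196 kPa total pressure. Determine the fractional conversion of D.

Basis: 1 mol D initially; let X = conversion of D. Extent ξ = X.
At extent ξ: n_D = 1 − X; n_C = 1 − X; n_A = X.
Summing: n_T = 2 − X.
Mole fractions y_i = n_i/n_T; Kp = p_A / (p_D p_C) with p_i = y_i·P.
Equating to 0.0114 kPa^-1 and solving on 0 < X < 1: X = 0.444.

X = 0.444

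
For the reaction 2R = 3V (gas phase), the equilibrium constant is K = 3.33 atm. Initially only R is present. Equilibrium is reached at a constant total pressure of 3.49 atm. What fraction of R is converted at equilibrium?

X = 0.464

Basis: 1 mol R initially; let X = conversion of R. Extent ξ = 0.5X.
Mole table: n_R = 1 − X; n_V = 1.5X.
n_T = Σnᵢ = 1 + 0.5X.
Mole fractions y_i = n_i/n_T; K = p_V^3 / (p_R^2) with p_i = y_i·P.
This yields a degree-3 equation in X; solving on (0,1), X = 0.464.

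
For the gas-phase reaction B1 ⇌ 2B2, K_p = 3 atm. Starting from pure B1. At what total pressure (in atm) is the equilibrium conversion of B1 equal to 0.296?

Let X = conversion of B1 (basis 1 mol B1); extent of reaction ξ = X.
Mole table: n_B1 = 1 − X; n_B2 = 2X.
Summing: n_T = 1 + X.
K_p = p_B2^2 / (p_B1) with p_i = (n_i/n_T)·P.
At X = 0.296: the mole-fraction product g(X) = Π y_i^ν_i = 0.3841. Since K_p = g(X)·P^{1}, P = (K_p/g)^(1/1) = (3/0.3841)^(1/1) = 7.81 atm.

P = 7.81 atm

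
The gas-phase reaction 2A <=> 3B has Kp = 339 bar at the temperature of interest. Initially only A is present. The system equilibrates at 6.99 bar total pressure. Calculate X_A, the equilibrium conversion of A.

X = 0.832

Let X = conversion of A (basis 1 mol A); extent of reaction ξ = 0.5X.
At extent ξ: n_A = 1 − X; n_B = 1.5X.
n_T = Σnᵢ = 1 + 0.5X.
Mole fractions y_i = n_i/n_T; Kp = p_B^3 / (p_A^2) with p_i = y_i·P.
Substituting and setting equal to 339 bar gives a polynomial in X; the root in (0,1) is X = 0.832.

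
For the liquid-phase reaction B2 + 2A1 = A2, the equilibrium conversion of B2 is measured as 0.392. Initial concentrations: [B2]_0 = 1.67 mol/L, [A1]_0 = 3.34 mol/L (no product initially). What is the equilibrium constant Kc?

Let X = conversion of B2.
Concentrations: [B2] = 1.67 − 1.67X; [A1] = 3.34 − 3.34X; [A2] = 1.67X.
At X = 0.392: [B2] = 1.02, [A1] = 2.03, [A2] = 0.655.
Kc = [A2] / ([B2] [A1]^2) = 0.156 (mol/L)^-2.

Kc = 0.156 (mol/L)^-2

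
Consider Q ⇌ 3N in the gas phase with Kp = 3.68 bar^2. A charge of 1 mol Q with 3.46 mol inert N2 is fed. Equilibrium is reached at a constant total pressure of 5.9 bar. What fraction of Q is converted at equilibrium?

X = 0.402

Take 1 mol Q as basis and let X be its fractional conversion, so ξ = X.
Species balance: n_Q = 1 − X; n_N = 3X; n_I = 3.46 (inert).
Total moles n_T = 4.46 + 2X.
With p_i = (n_i/n_T)P, Kp = p_N^3 / (p_Q).
Setting this equal to 3.68 bar^2 and taking the physical root (0 < X < 1) gives X = 0.402.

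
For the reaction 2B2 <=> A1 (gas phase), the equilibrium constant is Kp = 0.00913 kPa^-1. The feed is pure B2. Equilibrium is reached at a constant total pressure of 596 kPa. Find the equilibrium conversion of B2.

Take 1 mol B2 as basis and let X be its fractional conversion, so ξ = 0.5X.
At extent ξ: n_B2 = 1 − X; n_A1 = 0.5X.
Total moles n_T = 1 − 0.5X.
With p_i = (n_i/n_T)P, Kp = p_A1 / (p_B2^2).
Substituting and setting equal to 0.00913 kPa^-1 gives a polynomial in X; the root in (0,1) is X = 0.790.

X = 0.790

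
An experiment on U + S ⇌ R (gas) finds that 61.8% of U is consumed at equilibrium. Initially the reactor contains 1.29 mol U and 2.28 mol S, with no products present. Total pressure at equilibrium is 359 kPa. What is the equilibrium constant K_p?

Basis: 1.29 mol U initially; let X = conversion of U. Extent ξ = 1.29X.
Species balance: n_U = 1.29 − 1.29X; n_S = 2.28 − 1.29X; n_R = 1.29X.
Total moles n_T = 3.57 − 1.29X.
At X = 0.618: n_U = 0.493, n_S = 1.48, n_R = 0.797, n_T = 2.77.
p_i = (n_i/n_T)·P. K_p = p_R / (p_U p_S) = 0.00843 kPa^-1.

K_p = 0.00843 kPa^-1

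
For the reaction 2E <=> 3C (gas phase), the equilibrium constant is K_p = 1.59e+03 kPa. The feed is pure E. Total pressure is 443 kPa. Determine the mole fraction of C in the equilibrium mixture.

y_C = 0.694

Let X = conversion of E (basis 1 mol E); extent of reaction ξ = 0.5X.
At extent ξ: n_E = 1 − X; n_C = 1.5X.
Total moles n_T = 1 + 0.5X.
y_i = n_i/n_T, p_i = y_i·P. K_p = p_C^3 / (p_E^2).
This yields a degree-3 equation in X; solving on (0,1), X = 0.602.
Then n_C = 0.904, n_T = 1.3, so y_C = 0.694.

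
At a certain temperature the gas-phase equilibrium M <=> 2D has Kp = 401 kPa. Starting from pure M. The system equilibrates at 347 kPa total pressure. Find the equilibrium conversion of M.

Basis: 1 mol M initially; let X = conversion of M. Extent ξ = X.
At extent ξ: n_M = 1 − X; n_D = 2X.
Summing: n_T = 1 + X.
With p_i = (n_i/n_T)P, Kp = p_D^2 / (p_M).
This yields a degree-2 equation in X; solving on (0,1), X = 0.473.

X = 0.473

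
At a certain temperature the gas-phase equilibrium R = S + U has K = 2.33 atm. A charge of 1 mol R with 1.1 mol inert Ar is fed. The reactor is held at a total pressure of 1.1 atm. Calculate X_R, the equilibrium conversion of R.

Basis: 1 mol R initially; let X = conversion of R. Extent ξ = X.
Species balance: n_R = 1 − X; n_S = X; n_U = X; n_I = 1.1 (inert).
n_T = Σnᵢ = 2.1 + X.
Mole fractions y_i = n_i/n_T; K = p_S p_U / (p_R) with p_i = y_i·P.
Equating to 2.33 atm and solving on 0 < X < 1: X = 0.878.

X = 0.878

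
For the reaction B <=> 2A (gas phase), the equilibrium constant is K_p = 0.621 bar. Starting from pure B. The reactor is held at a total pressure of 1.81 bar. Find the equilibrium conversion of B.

Take 1 mol B as basis and let X be its fractional conversion, so ξ = X.
Moles: n_B = 1 − X; n_A = 2X.
Total moles n_T = 1 + X.
Mole fractions y_i = n_i/n_T; K_p = p_A^2 / (p_B) with p_i = y_i·P.
This yields a degree-2 equation in X; solving on (0,1), X = 0.281.

X = 0.281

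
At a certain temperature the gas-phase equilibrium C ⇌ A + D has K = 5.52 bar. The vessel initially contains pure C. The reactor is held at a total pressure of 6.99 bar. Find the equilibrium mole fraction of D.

y_D = 0.399

Basis: 1 mol C initially; let X = conversion of C. Extent ξ = X.
Mole table: n_C = 1 − X; n_A = X; n_D = X.
Total moles n_T = 1 + X.
Mole fractions y_i = n_i/n_T; K = p_A p_D / (p_C) with p_i = y_i·P.
Setting this equal to 5.52 bar and taking the physical root (0 < X < 1) gives X = 0.664.
Then n_D = 0.664, n_T = 1.66, so y_D = 0.399.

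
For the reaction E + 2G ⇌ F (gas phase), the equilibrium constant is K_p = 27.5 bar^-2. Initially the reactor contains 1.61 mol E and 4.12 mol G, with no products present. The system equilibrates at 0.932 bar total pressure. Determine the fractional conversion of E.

Let X = conversion of E (basis 1.61 mol E); extent of reaction ξ = 1.61X.
At extent ξ: n_E = 1.61 − 1.61X; n_G = 4.12 − 3.22X; n_F = 1.61X.
Summing: n_T = 5.73 − 3.22X.
With p_i = (n_i/n_T)P, K_p = p_F / (p_E p_G^2).
Setting this equal to 27.5 bar^-2 and taking the physical root (0 < X < 1) gives X = 0.840.

X = 0.840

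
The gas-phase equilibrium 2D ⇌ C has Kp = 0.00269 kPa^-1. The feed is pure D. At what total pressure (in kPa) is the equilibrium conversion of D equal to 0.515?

Take 1 mol D as basis and let X be its fractional conversion, so ξ = 0.5X.
At extent ξ: n_D = 1 − X; n_C = 0.5X.
n_T = Σnᵢ = 1 − 0.5X.
Kp = p_C / (p_D^2) with p_i = (n_i/n_T)·P.
At X = 0.515: the mole-fraction product g(X) = Π y_i^ν_i = 0.8128. Since Kp = g(X)·P^{-1}, P = (g/Kp)^(1/1) = (0.8128/0.00269)^(1/1) = 302 kPa.

P = 302 kPa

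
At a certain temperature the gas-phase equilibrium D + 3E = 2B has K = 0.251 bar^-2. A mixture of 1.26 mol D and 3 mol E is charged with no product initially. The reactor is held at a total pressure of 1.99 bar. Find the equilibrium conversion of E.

Let X = conversion of E (basis 3 mol E); extent of reaction ξ = X.
Mole table: n_D = 1.26 − X; n_E = 3 − 3X; n_B = 2X.
Total moles n_T = 4.26 − 2X.
Mole fractions y_i = n_i/n_T; K = p_B^2 / (p_D p_E^3) with p_i = y_i·P.
Setting this equal to 0.251 bar^-2 and taking the physical root (0 < X < 1) gives X = 0.357.

X = 0.357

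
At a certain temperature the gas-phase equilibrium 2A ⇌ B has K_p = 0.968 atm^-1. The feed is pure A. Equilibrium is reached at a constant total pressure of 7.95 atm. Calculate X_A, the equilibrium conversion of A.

Let X = conversion of A (basis 1 mol A); extent of reaction ξ = 0.5X.
Moles: n_A = 1 − X; n_B = 0.5X.
n_T = Σnᵢ = 1 − 0.5X.
With p_i = (n_i/n_T)P, K_p = p_B / (p_A^2).
Equating to 0.968 atm^-1 and solving on 0 < X < 1: X = 0.823.

X = 0.823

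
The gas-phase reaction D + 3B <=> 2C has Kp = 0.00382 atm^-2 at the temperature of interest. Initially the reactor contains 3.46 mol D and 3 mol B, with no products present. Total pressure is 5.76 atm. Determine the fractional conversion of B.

X = 0.198

Let X = conversion of B (basis 3 mol B); extent of reaction ξ = X.
Mole table: n_D = 3.46 − X; n_B = 3 − 3X; n_C = 2X.
n_T = Σnᵢ = 6.46 − 2X.
Mole fractions y_i = n_i/n_T; Kp = p_C^2 / (p_D p_B^3) with p_i = y_i·P.
Equating to 0.00382 atm^-2 and solving on 0 < X < 1: X = 0.198.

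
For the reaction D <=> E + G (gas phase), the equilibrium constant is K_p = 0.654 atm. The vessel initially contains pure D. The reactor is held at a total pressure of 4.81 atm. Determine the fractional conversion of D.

X = 0.346

Take 1 mol D as basis and let X be its fractional conversion, so ξ = X.
At extent ξ: n_D = 1 − X; n_E = X; n_G = X.
Total moles n_T = 1 + X.
y_i = n_i/n_T, p_i = y_i·P. K_p = p_E p_G / (p_D).
Substituting and setting equal to 0.654 atm gives a polynomial in X; the root in (0,1) is X = 0.346.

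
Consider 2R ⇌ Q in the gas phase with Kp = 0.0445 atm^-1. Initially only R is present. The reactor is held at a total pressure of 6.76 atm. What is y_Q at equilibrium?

y_Q = 0.195

Basis: 1 mol R initially; let X = conversion of R. Extent ξ = 0.5X.
Moles: n_R = 1 − X; n_Q = 0.5X.
Total moles n_T = 1 − 0.5X.
Mole fractions y_i = n_i/n_T; Kp = p_Q / (p_R^2) with p_i = y_i·P.
Substituting and setting equal to 0.0445 atm^-1 gives a polynomial in X; the root in (0,1) is X = 0.326.
Then n_Q = 0.163, n_T = 0.837, so y_Q = 0.195.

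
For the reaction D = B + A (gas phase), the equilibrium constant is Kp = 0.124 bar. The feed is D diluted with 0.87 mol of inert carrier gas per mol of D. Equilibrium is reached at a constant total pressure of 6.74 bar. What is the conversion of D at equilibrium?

X = 0.176

Let X = conversion of D (basis 1 mol D); extent of reaction ξ = X.
At extent ξ: n_D = 1 − X; n_B = X; n_A = X; n_I = 0.87 (inert).
n_T = Σnᵢ = 1.87 + X.
Mole fractions y_i = n_i/n_T; Kp = p_B p_A / (p_D) with p_i = y_i·P.
Equating to 0.124 bar and solving on 0 < X < 1: X = 0.176.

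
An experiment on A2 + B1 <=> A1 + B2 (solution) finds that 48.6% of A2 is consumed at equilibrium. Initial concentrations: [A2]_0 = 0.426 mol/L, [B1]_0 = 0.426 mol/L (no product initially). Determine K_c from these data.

K_c = 0.894

Let X = conversion of A2.
Concentrations: [A2] = 0.426 − 0.426X; [B1] = 0.426 − 0.426X; [A1] = 0.426X; [B2] = 0.426X.
At X = 0.486: [A2] = 0.219, [B1] = 0.219, [A1] = 0.207, [B2] = 0.207.
K_c = [A1] [B2] / ([A2] [B1]) = 0.894.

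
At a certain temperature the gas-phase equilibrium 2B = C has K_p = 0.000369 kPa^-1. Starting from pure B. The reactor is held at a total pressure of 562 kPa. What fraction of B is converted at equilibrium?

Let X = conversion of B (basis 1 mol B); extent of reaction ξ = 0.5X.
At extent ξ: n_B = 1 − X; n_C = 0.5X.
Total moles n_T = 1 − 0.5X.
y_i = n_i/n_T, p_i = y_i·P. K_p = p_C / (p_B^2).
This yields a degree-2 equation in X; solving on (0,1), X = 0.261.

X = 0.261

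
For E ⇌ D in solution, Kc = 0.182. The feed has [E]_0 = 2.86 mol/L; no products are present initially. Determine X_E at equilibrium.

X = 0.154

Let X = conversion of E; extent ξ = 2.86·X mol/L.
Concentrations: [E] = 2.86 − 2.86X; [D] = 2.86X.
Kc = [D] / ([E]).
This equals 0.182 at X = 0.154 (the root in 0 < X < 1).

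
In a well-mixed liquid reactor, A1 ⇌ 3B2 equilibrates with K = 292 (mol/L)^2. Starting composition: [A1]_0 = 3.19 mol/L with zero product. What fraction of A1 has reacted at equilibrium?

Let X = conversion of A1; extent ξ = 3.19·X mol/L.
Concentrations: [A1] = 3.19 − 3.19X; [B2] = 9.57X.
K = [B2]^3 / ([A1]).
Setting equal to 292 and solving for X on (0,1) gives X = 0.690.

X = 0.690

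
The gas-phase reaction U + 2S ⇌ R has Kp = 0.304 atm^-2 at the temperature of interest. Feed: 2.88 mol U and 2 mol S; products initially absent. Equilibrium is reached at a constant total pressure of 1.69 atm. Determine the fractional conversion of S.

X = 0.261

Take 2 mol S as basis and let X be its fractional conversion, so ξ = X.
Mole table: n_U = 2.88 − X; n_S = 2 − 2X; n_R = X.
Summing: n_T = 4.88 − 2X.
With p_i = (n_i/n_T)P, Kp = p_R / (p_U p_S^2).
This yields a degree-3 equation in X; solving on (0,1), X = 0.261.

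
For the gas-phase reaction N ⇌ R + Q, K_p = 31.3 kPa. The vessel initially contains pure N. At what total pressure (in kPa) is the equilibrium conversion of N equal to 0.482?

Basis: 1 mol N initially; let X = conversion of N. Extent ξ = X.
Mole table: n_N = 1 − X; n_R = X; n_Q = X.
Total moles n_T = 1 + X.
K_p = p_R p_Q / (p_N) with p_i = (n_i/n_T)·P.
At X = 0.482: the mole-fraction product g(X) = Π y_i^ν_i = 0.3026. Since K_p = g(X)·P^{1}, P = (K_p/g)^(1/1) = (31.3/0.3026)^(1/1) = 103 kPa.

P = 103 kPa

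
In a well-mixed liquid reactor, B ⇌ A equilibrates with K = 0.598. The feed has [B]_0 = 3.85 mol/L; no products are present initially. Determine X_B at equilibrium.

X = 0.374

Let X = conversion of B; extent ξ = 3.85·X mol/L.
Concentrations: [B] = 3.85 − 3.85X; [A] = 3.85X.
K = [A] / ([B]).
Setting equal to 0.598 and solving for X on (0,1) gives X = 0.374.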